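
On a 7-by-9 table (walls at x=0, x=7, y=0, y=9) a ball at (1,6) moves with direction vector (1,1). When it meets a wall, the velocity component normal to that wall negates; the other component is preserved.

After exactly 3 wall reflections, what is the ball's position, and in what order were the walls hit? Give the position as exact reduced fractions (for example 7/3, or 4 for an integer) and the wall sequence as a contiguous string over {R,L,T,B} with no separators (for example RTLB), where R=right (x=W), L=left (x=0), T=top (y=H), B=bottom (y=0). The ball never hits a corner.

1. t=3 → T at (4,9); v=(1,-1)
2. t=3 → R at (7,6); v=(-1,-1)
3. t=6 → B at (1,0); v=(-1,1)

Final position: (1,0)
Wall sequence: TRB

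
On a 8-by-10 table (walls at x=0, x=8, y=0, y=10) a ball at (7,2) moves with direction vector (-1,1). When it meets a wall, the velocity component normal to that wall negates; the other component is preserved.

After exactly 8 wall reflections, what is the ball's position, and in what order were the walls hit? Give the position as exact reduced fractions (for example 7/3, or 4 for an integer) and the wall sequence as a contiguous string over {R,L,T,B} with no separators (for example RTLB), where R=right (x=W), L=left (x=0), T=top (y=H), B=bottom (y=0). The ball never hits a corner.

Final position: (1,0)
Wall sequence: LTRBLTRB

1. t=7 → L at (0,9); v=(1,1)
2. t=1 → T at (1,10); v=(1,-1)
3. t=7 → R at (8,3); v=(-1,-1)
4. t=3 → B at (5,0); v=(-1,1)
5. t=5 → L at (0,5); v=(1,1)
6. t=5 → T at (5,10); v=(1,-1)
7. t=3 → R at (8,7); v=(-1,-1)
8. t=7 → B at (1,0); v=(-1,1)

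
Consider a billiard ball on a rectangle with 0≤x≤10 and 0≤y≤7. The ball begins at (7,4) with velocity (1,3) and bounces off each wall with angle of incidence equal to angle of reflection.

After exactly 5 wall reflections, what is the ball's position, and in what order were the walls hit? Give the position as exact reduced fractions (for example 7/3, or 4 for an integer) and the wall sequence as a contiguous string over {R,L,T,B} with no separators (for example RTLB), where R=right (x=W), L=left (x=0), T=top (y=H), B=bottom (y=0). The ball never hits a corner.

1. t=1 → T at (8,7); v=(1,-3)
2. t=2 → R at (10,1); v=(-1,-3)
3. t=1/3 → B at (29/3,0); v=(-1,3)
4. t=7/3 → T at (22/3,7); v=(-1,-3)
5. t=7/3 → B at (5,0); v=(-1,3)

Final position: (5,0)
Wall sequence: TRBTB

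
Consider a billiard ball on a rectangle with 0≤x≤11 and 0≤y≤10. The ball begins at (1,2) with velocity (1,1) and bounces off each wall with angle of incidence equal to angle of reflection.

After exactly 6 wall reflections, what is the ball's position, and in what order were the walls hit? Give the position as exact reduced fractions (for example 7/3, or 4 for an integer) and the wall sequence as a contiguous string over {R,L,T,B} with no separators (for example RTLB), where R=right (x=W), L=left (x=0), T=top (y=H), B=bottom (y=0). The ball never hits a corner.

1. t=8 → T at (9,10); v=(1,-1)
2. t=2 → R at (11,8); v=(-1,-1)
3. t=8 → B at (3,0); v=(-1,1)
4. t=3 → L at (0,3); v=(1,1)
5. t=7 → T at (7,10); v=(1,-1)
6. t=4 → R at (11,6); v=(-1,-1)

Final position: (11,6)
Wall sequence: TRBLTR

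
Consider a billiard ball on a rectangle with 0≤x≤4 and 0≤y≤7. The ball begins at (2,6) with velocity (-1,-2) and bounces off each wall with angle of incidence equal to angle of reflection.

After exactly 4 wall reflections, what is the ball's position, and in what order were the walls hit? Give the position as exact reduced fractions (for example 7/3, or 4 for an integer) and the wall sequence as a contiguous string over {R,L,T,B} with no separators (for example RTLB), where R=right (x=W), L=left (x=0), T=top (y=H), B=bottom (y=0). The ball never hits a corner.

Final position: (7/2,7)
Wall sequence: LBRT

1. t=2 → L at (0,2); v=(1,-2)
2. t=1 → B at (1,0); v=(1,2)
3. t=3 → R at (4,6); v=(-1,2)
4. t=1/2 → T at (7/2,7); v=(-1,-2)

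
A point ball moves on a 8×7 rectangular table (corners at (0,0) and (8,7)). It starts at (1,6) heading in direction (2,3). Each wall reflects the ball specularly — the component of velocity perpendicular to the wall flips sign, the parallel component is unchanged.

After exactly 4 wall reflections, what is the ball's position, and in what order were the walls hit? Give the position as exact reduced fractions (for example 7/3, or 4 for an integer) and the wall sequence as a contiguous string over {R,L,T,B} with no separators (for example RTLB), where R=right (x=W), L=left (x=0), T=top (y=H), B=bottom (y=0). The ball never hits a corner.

Final position: (5,7)
Wall sequence: TBRT

1. t=1/3 → T at (5/3,7); v=(2,-3)
2. t=7/3 → B at (19/3,0); v=(2,3)
3. t=5/6 → R at (8,5/2); v=(-2,3)
4. t=3/2 → T at (5,7); v=(-2,-3)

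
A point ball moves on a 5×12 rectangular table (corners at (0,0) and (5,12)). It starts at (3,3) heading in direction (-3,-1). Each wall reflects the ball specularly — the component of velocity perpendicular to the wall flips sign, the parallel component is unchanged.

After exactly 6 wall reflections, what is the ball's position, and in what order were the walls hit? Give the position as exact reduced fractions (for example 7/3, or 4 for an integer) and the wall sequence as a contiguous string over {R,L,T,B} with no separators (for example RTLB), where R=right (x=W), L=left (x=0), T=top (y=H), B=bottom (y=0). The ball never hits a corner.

1. t=1 → L at (0,2); v=(3,-1)
2. t=5/3 → R at (5,1/3); v=(-3,-1)
3. t=1/3 → B at (4,0); v=(-3,1)
4. t=4/3 → L at (0,4/3); v=(3,1)
5. t=5/3 → R at (5,3); v=(-3,1)
6. t=5/3 → L at (0,14/3); v=(3,1)

Final position: (0,14/3)
Wall sequence: LRBLRL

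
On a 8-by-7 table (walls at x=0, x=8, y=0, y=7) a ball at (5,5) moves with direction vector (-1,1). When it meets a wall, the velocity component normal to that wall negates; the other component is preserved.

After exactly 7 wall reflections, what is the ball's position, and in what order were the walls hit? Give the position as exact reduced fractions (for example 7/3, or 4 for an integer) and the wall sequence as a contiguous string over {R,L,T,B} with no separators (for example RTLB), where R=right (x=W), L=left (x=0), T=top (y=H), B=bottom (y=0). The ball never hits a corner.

1. t=2 → T at (3,7); v=(-1,-1)
2. t=3 → L at (0,4); v=(1,-1)
3. t=4 → B at (4,0); v=(1,1)
4. t=4 → R at (8,4); v=(-1,1)
5. t=3 → T at (5,7); v=(-1,-1)
6. t=5 → L at (0,2); v=(1,-1)
7. t=2 → B at (2,0); v=(1,1)

Final position: (2,0)
Wall sequence: TLBRTLB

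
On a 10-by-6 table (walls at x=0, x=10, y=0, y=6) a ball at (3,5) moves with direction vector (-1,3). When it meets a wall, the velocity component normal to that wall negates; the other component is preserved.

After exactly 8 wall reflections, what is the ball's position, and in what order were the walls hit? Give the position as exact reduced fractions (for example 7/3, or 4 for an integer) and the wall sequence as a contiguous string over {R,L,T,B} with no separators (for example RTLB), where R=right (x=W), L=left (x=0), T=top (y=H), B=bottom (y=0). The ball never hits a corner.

1. t=1/3 → T at (8/3,6); v=(-1,-3)
2. t=2 → B at (2/3,0); v=(-1,3)
3. t=2/3 → L at (0,2); v=(1,3)
4. t=4/3 → T at (4/3,6); v=(1,-3)
5. t=2 → B at (10/3,0); v=(1,3)
6. t=2 → T at (16/3,6); v=(1,-3)
7. t=2 → B at (22/3,0); v=(1,3)
8. t=2 → T at (28/3,6); v=(1,-3)

Final position: (28/3,6)
Wall sequence: TBLTBTBT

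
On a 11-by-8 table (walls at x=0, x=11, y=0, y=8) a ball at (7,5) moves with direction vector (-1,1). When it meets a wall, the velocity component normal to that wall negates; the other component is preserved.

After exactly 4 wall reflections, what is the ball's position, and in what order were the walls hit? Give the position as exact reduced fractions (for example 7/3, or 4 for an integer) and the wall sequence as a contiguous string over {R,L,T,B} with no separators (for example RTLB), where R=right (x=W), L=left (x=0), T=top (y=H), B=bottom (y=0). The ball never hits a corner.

Final position: (11,7)
Wall sequence: TLBR

1. t=3 → T at (4,8); v=(-1,-1)
2. t=4 → L at (0,4); v=(1,-1)
3. t=4 → B at (4,0); v=(1,1)
4. t=7 → R at (11,7); v=(-1,1)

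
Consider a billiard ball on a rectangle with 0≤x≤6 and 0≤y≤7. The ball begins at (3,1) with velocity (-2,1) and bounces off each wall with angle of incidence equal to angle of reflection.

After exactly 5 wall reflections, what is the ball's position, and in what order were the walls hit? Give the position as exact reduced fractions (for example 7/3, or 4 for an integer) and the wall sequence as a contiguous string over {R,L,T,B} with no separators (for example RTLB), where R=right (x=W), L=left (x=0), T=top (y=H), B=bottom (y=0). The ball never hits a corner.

1. t=3/2 → L at (0,5/2); v=(2,1)
2. t=3 → R at (6,11/2); v=(-2,1)
3. t=3/2 → T at (3,7); v=(-2,-1)
4. t=3/2 → L at (0,11/2); v=(2,-1)
5. t=3 → R at (6,5/2); v=(-2,-1)

Final position: (6,5/2)
Wall sequence: LRTLR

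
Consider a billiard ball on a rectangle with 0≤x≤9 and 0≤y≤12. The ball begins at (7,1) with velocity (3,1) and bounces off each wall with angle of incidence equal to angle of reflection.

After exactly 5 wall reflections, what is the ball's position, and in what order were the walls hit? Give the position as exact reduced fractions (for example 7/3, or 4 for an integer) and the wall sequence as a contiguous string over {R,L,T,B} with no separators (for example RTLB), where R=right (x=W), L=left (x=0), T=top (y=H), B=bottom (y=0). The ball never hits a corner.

1. t=2/3 → R at (9,5/3); v=(-3,1)
2. t=3 → L at (0,14/3); v=(3,1)
3. t=3 → R at (9,23/3); v=(-3,1)
4. t=3 → L at (0,32/3); v=(3,1)
5. t=4/3 → T at (4,12); v=(3,-1)

Final position: (4,12)
Wall sequence: RLRLT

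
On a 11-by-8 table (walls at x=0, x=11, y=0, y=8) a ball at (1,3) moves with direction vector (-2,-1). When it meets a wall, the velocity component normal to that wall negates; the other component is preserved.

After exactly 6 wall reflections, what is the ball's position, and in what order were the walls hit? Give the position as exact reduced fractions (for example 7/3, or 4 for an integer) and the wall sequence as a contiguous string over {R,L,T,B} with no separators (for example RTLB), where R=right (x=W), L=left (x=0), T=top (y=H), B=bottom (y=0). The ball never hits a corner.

1. t=1/2 → L at (0,5/2); v=(2,-1)
2. t=5/2 → B at (5,0); v=(2,1)
3. t=3 → R at (11,3); v=(-2,1)
4. t=5 → T at (1,8); v=(-2,-1)
5. t=1/2 → L at (0,15/2); v=(2,-1)
6. t=11/2 → R at (11,2); v=(-2,-1)

Final position: (11,2)
Wall sequence: LBRTLR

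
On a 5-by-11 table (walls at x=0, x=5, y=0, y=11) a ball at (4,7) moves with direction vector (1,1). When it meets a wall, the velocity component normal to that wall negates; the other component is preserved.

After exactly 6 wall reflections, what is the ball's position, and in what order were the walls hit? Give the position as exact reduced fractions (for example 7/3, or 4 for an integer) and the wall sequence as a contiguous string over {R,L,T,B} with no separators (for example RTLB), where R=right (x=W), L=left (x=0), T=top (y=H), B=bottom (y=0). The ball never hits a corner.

Final position: (0,1)
Wall sequence: RTLRBL

1. t=1 → R at (5,8); v=(-1,1)
2. t=3 → T at (2,11); v=(-1,-1)
3. t=2 → L at (0,9); v=(1,-1)
4. t=5 → R at (5,4); v=(-1,-1)
5. t=4 → B at (1,0); v=(-1,1)
6. t=1 → L at (0,1); v=(1,1)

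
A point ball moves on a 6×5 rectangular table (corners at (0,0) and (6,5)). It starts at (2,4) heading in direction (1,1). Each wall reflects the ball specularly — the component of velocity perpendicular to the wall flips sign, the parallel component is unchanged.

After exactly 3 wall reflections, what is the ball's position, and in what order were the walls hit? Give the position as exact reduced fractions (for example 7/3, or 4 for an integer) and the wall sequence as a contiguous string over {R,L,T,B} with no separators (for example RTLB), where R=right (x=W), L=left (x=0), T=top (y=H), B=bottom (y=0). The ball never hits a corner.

Final position: (4,0)
Wall sequence: TRB

1. t=1 → T at (3,5); v=(1,-1)
2. t=3 → R at (6,2); v=(-1,-1)
3. t=2 → B at (4,0); v=(-1,1)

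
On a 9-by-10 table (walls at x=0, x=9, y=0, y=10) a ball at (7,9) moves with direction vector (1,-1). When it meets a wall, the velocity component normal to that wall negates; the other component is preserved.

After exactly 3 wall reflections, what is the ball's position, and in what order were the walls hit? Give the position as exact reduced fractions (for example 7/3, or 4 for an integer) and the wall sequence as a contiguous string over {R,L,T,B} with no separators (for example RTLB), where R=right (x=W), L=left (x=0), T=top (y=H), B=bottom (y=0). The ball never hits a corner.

Final position: (0,2)
Wall sequence: RBL

1. t=2 → R at (9,7); v=(-1,-1)
2. t=7 → B at (2,0); v=(-1,1)
3. t=2 → L at (0,2); v=(1,1)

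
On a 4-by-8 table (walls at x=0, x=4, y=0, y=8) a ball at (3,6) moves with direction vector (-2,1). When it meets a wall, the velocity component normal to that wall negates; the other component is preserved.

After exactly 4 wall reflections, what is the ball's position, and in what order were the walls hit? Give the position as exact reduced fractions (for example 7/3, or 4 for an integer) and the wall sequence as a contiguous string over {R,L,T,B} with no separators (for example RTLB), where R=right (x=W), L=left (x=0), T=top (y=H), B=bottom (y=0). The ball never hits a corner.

1. t=3/2 → L at (0,15/2); v=(2,1)
2. t=1/2 → T at (1,8); v=(2,-1)
3. t=3/2 → R at (4,13/2); v=(-2,-1)
4. t=2 → L at (0,9/2); v=(2,-1)

Final position: (0,9/2)
Wall sequence: LTRL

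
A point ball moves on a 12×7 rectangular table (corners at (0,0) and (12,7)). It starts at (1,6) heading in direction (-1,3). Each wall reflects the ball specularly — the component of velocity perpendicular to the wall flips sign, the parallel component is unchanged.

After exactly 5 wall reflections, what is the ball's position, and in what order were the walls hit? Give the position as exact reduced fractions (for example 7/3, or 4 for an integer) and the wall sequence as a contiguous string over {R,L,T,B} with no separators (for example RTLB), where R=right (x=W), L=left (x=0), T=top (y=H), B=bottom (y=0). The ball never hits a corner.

Final position: (19/3,0)
Wall sequence: TLBTB

1. t=1/3 → T at (2/3,7); v=(-1,-3)
2. t=2/3 → L at (0,5); v=(1,-3)
3. t=5/3 → B at (5/3,0); v=(1,3)
4. t=7/3 → T at (4,7); v=(1,-3)
5. t=7/3 → B at (19/3,0); v=(1,3)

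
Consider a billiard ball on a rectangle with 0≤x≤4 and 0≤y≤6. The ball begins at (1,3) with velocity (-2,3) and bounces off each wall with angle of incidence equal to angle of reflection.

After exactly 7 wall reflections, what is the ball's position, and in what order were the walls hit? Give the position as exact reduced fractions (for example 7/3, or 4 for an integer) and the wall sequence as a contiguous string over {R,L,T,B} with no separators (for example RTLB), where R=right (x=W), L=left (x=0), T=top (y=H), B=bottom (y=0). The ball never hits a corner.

Final position: (4,3/2)
Wall sequence: LTRBLTR

1. t=1/2 → L at (0,9/2); v=(2,3)
2. t=1/2 → T at (1,6); v=(2,-3)
3. t=3/2 → R at (4,3/2); v=(-2,-3)
4. t=1/2 → B at (3,0); v=(-2,3)
5. t=3/2 → L at (0,9/2); v=(2,3)
6. t=1/2 → T at (1,6); v=(2,-3)
7. t=3/2 → R at (4,3/2); v=(-2,-3)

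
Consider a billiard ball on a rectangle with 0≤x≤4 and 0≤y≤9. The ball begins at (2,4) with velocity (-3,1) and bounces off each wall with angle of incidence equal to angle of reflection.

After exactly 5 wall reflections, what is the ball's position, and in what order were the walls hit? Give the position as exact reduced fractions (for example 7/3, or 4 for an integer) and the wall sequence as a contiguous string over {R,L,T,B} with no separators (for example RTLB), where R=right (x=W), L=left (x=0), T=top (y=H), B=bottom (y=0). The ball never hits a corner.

1. t=2/3 → L at (0,14/3); v=(3,1)
2. t=4/3 → R at (4,6); v=(-3,1)
3. t=4/3 → L at (0,22/3); v=(3,1)
4. t=4/3 → R at (4,26/3); v=(-3,1)
5. t=1/3 → T at (3,9); v=(-3,-1)

Final position: (3,9)
Wall sequence: LRLRT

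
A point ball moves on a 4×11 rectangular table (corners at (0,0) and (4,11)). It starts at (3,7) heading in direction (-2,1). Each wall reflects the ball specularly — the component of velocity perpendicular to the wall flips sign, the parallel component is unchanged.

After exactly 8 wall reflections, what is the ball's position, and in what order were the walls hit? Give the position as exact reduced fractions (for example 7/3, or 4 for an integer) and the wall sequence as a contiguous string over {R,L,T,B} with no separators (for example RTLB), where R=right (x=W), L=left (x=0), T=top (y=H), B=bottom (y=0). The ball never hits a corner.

1. t=3/2 → L at (0,17/2); v=(2,1)
2. t=2 → R at (4,21/2); v=(-2,1)
3. t=1/2 → T at (3,11); v=(-2,-1)
4. t=3/2 → L at (0,19/2); v=(2,-1)
5. t=2 → R at (4,15/2); v=(-2,-1)
6. t=2 → L at (0,11/2); v=(2,-1)
7. t=2 → R at (4,7/2); v=(-2,-1)
8. t=2 → L at (0,3/2); v=(2,-1)

Final position: (0,3/2)
Wall sequence: LRTLRLRL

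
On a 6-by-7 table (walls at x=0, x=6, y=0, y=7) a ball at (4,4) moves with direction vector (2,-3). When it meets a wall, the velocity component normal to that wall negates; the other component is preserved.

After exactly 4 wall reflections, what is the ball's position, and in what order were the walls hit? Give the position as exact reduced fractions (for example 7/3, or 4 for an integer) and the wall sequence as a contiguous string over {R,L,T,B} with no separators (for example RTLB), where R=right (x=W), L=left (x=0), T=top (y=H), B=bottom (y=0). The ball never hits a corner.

1. t=1 → R at (6,1); v=(-2,-3)
2. t=1/3 → B at (16/3,0); v=(-2,3)
3. t=7/3 → T at (2/3,7); v=(-2,-3)
4. t=1/3 → L at (0,6); v=(2,-3)

Final position: (0,6)
Wall sequence: RBTL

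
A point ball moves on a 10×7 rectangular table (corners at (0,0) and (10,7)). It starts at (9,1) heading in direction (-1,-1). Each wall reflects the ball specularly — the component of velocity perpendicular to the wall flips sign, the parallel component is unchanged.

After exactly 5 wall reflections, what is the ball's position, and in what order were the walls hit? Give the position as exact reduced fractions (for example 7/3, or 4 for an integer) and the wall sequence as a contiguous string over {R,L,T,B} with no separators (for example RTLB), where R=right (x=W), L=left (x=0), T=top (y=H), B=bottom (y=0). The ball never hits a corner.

Final position: (10,4)
Wall sequence: BTLBR

1. t=1 → B at (8,0); v=(-1,1)
2. t=7 → T at (1,7); v=(-1,-1)
3. t=1 → L at (0,6); v=(1,-1)
4. t=6 → B at (6,0); v=(1,1)
5. t=4 → R at (10,4); v=(-1,1)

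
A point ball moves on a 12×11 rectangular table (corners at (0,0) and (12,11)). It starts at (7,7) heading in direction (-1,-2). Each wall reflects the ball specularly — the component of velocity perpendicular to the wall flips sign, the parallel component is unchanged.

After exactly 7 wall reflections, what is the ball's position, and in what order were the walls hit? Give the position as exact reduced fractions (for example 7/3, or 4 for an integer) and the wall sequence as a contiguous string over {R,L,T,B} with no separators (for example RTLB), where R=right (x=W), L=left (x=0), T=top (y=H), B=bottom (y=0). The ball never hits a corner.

Final position: (11/2,0)
Wall sequence: BLTBRTB

1. t=7/2 → B at (7/2,0); v=(-1,2)
2. t=7/2 → L at (0,7); v=(1,2)
3. t=2 → T at (2,11); v=(1,-2)
4. t=11/2 → B at (15/2,0); v=(1,2)
5. t=9/2 → R at (12,9); v=(-1,2)
6. t=1 → T at (11,11); v=(-1,-2)
7. t=11/2 → B at (11/2,0); v=(-1,2)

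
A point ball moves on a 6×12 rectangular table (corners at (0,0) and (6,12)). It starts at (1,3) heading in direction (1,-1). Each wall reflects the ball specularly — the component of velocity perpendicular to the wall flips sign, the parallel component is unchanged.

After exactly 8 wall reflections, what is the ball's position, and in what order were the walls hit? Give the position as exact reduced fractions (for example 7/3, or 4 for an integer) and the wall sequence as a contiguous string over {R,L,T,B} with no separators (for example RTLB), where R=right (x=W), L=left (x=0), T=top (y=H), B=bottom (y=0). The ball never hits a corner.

1. t=3 → B at (4,0); v=(1,1)
2. t=2 → R at (6,2); v=(-1,1)
3. t=6 → L at (0,8); v=(1,1)
4. t=4 → T at (4,12); v=(1,-1)
5. t=2 → R at (6,10); v=(-1,-1)
6. t=6 → L at (0,4); v=(1,-1)
7. t=4 → B at (4,0); v=(1,1)
8. t=2 → R at (6,2); v=(-1,1)

Final position: (6,2)
Wall sequence: BRLTRLBR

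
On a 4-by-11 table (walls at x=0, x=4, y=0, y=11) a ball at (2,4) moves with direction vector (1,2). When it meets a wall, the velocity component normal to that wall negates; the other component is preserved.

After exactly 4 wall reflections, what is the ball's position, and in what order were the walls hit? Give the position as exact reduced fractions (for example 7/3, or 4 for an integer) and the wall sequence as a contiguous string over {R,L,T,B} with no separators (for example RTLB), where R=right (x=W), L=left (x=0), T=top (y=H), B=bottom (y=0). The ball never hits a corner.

1. t=2 → R at (4,8); v=(-1,2)
2. t=3/2 → T at (5/2,11); v=(-1,-2)
3. t=5/2 → L at (0,6); v=(1,-2)
4. t=3 → B at (3,0); v=(1,2)

Final position: (3,0)
Wall sequence: RTLB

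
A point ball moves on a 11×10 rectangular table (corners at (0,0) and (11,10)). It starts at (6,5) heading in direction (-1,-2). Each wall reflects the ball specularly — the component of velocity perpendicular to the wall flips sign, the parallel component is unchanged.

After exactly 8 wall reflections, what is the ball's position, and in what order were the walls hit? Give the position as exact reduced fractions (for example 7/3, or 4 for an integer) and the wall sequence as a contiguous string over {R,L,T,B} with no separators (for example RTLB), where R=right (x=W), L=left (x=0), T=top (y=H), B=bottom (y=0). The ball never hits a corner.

Final position: (1/2,10)
Wall sequence: BLTBRTBT

1. t=5/2 → B at (7/2,0); v=(-1,2)
2. t=7/2 → L at (0,7); v=(1,2)
3. t=3/2 → T at (3/2,10); v=(1,-2)
4. t=5 → B at (13/2,0); v=(1,2)
5. t=9/2 → R at (11,9); v=(-1,2)
6. t=1/2 → T at (21/2,10); v=(-1,-2)
7. t=5 → B at (11/2,0); v=(-1,2)
8. t=5 → T at (1/2,10); v=(-1,-2)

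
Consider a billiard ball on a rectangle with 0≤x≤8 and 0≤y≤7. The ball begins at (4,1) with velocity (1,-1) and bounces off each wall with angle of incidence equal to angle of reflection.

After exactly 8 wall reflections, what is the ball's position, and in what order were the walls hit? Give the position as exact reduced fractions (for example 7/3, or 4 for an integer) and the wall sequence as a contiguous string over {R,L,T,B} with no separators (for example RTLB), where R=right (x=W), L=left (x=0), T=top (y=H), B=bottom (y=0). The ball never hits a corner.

Final position: (0,1)
Wall sequence: BRTLBRTL

1. t=1 → B at (5,0); v=(1,1)
2. t=3 → R at (8,3); v=(-1,1)
3. t=4 → T at (4,7); v=(-1,-1)
4. t=4 → L at (0,3); v=(1,-1)
5. t=3 → B at (3,0); v=(1,1)
6. t=5 → R at (8,5); v=(-1,1)
7. t=2 → T at (6,7); v=(-1,-1)
8. t=6 → L at (0,1); v=(1,-1)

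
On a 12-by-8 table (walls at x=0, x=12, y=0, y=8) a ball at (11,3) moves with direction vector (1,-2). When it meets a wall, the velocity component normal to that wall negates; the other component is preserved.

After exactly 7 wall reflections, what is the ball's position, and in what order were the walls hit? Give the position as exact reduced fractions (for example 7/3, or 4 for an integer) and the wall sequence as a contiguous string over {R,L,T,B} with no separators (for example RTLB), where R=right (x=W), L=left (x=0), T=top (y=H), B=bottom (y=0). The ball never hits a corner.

1. t=1 → R at (12,1); v=(-1,-2)
2. t=1/2 → B at (23/2,0); v=(-1,2)
3. t=4 → T at (15/2,8); v=(-1,-2)
4. t=4 → B at (7/2,0); v=(-1,2)
5. t=7/2 → L at (0,7); v=(1,2)
6. t=1/2 → T at (1/2,8); v=(1,-2)
7. t=4 → B at (9/2,0); v=(1,2)

Final position: (9/2,0)
Wall sequence: RBTBLTB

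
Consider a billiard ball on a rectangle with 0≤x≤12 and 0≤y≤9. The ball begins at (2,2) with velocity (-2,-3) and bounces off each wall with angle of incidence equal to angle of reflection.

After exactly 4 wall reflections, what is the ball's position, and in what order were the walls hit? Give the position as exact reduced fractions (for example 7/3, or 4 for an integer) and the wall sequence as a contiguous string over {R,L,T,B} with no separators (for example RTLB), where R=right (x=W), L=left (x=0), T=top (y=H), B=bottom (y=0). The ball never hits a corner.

1. t=2/3 → B at (2/3,0); v=(-2,3)
2. t=1/3 → L at (0,1); v=(2,3)
3. t=8/3 → T at (16/3,9); v=(2,-3)
4. t=3 → B at (34/3,0); v=(2,3)

Final position: (34/3,0)
Wall sequence: BLTB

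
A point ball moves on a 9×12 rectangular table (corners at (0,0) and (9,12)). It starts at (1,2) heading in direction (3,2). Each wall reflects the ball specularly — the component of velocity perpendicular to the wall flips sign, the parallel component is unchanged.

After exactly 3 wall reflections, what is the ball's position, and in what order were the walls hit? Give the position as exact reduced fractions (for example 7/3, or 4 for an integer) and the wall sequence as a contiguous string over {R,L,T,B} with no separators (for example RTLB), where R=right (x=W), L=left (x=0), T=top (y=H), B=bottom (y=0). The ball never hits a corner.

1. t=8/3 → R at (9,22/3); v=(-3,2)
2. t=7/3 → T at (2,12); v=(-3,-2)
3. t=2/3 → L at (0,32/3); v=(3,-2)

Final position: (0,32/3)
Wall sequence: RTL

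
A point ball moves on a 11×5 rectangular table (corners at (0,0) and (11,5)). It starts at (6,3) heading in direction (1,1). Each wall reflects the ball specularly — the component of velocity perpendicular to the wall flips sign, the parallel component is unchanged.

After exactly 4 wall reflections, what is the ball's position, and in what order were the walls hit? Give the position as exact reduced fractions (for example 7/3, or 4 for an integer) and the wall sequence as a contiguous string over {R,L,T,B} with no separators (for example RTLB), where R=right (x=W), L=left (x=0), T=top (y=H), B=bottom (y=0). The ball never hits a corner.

1. t=2 → T at (8,5); v=(1,-1)
2. t=3 → R at (11,2); v=(-1,-1)
3. t=2 → B at (9,0); v=(-1,1)
4. t=5 → T at (4,5); v=(-1,-1)

Final position: (4,5)
Wall sequence: TRBT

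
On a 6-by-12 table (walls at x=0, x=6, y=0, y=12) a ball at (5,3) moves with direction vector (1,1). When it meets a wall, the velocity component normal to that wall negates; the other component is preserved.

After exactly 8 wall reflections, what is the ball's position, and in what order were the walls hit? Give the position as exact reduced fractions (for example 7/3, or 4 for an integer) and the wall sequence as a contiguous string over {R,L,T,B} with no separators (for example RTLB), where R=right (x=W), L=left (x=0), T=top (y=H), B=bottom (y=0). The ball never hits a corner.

1. t=1 → R at (6,4); v=(-1,1)
2. t=6 → L at (0,10); v=(1,1)
3. t=2 → T at (2,12); v=(1,-1)
4. t=4 → R at (6,8); v=(-1,-1)
5. t=6 → L at (0,2); v=(1,-1)
6. t=2 → B at (2,0); v=(1,1)
7. t=4 → R at (6,4); v=(-1,1)
8. t=6 → L at (0,10); v=(1,1)

Final position: (0,10)
Wall sequence: RLTRLBRL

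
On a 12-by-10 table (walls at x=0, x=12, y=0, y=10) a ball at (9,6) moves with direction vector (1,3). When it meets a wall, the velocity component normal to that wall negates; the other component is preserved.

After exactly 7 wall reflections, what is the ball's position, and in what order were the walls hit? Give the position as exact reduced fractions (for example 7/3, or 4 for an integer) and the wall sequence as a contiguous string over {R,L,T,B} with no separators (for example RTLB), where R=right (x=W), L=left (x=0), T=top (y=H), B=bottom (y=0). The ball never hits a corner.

1. t=4/3 → T at (31/3,10); v=(1,-3)
2. t=5/3 → R at (12,5); v=(-1,-3)
3. t=5/3 → B at (31/3,0); v=(-1,3)
4. t=10/3 → T at (7,10); v=(-1,-3)
5. t=10/3 → B at (11/3,0); v=(-1,3)
6. t=10/3 → T at (1/3,10); v=(-1,-3)
7. t=1/3 → L at (0,9); v=(1,-3)

Final position: (0,9)
Wall sequence: TRBTBTL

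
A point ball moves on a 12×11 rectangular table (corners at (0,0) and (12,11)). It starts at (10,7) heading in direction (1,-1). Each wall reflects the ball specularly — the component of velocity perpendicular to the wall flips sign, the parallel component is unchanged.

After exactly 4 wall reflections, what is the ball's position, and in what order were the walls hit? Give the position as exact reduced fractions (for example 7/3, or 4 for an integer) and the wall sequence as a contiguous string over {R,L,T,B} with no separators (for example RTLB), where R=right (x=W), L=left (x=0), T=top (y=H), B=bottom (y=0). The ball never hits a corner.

1. t=2 → R at (12,5); v=(-1,-1)
2. t=5 → B at (7,0); v=(-1,1)
3. t=7 → L at (0,7); v=(1,1)
4. t=4 → T at (4,11); v=(1,-1)

Final position: (4,11)
Wall sequence: RBLT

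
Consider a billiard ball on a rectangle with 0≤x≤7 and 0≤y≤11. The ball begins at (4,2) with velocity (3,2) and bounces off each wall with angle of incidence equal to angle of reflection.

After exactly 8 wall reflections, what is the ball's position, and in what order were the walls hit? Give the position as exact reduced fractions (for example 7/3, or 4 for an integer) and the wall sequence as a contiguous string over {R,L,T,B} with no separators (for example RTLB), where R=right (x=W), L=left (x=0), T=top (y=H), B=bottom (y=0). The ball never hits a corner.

Final position: (0,16/3)
Wall sequence: RLTRLBRL

1. t=1 → R at (7,4); v=(-3,2)
2. t=7/3 → L at (0,26/3); v=(3,2)
3. t=7/6 → T at (7/2,11); v=(3,-2)
4. t=7/6 → R at (7,26/3); v=(-3,-2)
5. t=7/3 → L at (0,4); v=(3,-2)
6. t=2 → B at (6,0); v=(3,2)
7. t=1/3 → R at (7,2/3); v=(-3,2)
8. t=7/3 → L at (0,16/3); v=(3,2)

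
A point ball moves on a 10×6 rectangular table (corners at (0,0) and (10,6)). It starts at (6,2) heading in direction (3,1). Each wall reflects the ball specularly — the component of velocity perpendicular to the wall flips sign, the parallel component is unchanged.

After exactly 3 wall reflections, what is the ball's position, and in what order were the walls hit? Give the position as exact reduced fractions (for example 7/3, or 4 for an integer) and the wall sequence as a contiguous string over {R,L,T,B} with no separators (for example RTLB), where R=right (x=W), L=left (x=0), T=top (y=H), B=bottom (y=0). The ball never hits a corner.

1. t=4/3 → R at (10,10/3); v=(-3,1)
2. t=8/3 → T at (2,6); v=(-3,-1)
3. t=2/3 → L at (0,16/3); v=(3,-1)

Final position: (0,16/3)
Wall sequence: RTL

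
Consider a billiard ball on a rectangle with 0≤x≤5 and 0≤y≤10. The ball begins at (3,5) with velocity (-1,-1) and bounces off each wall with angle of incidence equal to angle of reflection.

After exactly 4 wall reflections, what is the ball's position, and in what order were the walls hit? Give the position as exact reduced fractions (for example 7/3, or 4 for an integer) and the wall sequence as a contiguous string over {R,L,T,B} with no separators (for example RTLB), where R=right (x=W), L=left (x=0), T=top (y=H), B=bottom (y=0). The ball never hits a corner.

1. t=3 → L at (0,2); v=(1,-1)
2. t=2 → B at (2,0); v=(1,1)
3. t=3 → R at (5,3); v=(-1,1)
4. t=5 → L at (0,8); v=(1,1)

Final position: (0,8)
Wall sequence: LBRL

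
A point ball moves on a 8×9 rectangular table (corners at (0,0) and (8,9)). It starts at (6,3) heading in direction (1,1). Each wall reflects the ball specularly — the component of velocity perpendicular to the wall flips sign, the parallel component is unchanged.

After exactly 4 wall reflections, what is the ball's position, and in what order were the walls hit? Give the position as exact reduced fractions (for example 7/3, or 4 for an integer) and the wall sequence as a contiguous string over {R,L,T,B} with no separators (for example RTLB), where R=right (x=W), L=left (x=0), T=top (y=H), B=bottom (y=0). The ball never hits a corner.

1. t=2 → R at (8,5); v=(-1,1)
2. t=4 → T at (4,9); v=(-1,-1)
3. t=4 → L at (0,5); v=(1,-1)
4. t=5 → B at (5,0); v=(1,1)

Final position: (5,0)
Wall sequence: RTLB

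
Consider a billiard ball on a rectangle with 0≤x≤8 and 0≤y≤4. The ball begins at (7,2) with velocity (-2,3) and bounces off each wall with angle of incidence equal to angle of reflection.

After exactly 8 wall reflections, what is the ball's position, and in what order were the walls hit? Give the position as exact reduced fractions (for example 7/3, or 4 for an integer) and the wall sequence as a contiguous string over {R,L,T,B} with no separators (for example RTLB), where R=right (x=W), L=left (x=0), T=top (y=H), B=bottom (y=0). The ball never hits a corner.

1. t=2/3 → T at (17/3,4); v=(-2,-3)
2. t=4/3 → B at (3,0); v=(-2,3)
3. t=4/3 → T at (1/3,4); v=(-2,-3)
4. t=1/6 → L at (0,7/2); v=(2,-3)
5. t=7/6 → B at (7/3,0); v=(2,3)
6. t=4/3 → T at (5,4); v=(2,-3)
7. t=4/3 → B at (23/3,0); v=(2,3)
8. t=1/6 → R at (8,1/2); v=(-2,3)

Final position: (8,1/2)
Wall sequence: TBTLBTBR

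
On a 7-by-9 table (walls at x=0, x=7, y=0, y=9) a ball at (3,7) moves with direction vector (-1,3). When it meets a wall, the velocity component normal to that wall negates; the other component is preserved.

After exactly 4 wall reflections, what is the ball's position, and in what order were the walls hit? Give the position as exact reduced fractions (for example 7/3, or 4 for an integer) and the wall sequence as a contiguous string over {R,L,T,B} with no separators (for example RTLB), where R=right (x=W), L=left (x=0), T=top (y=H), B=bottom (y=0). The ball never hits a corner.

1. t=2/3 → T at (7/3,9); v=(-1,-3)
2. t=7/3 → L at (0,2); v=(1,-3)
3. t=2/3 → B at (2/3,0); v=(1,3)
4. t=3 → T at (11/3,9); v=(1,-3)

Final position: (11/3,9)
Wall sequence: TLBT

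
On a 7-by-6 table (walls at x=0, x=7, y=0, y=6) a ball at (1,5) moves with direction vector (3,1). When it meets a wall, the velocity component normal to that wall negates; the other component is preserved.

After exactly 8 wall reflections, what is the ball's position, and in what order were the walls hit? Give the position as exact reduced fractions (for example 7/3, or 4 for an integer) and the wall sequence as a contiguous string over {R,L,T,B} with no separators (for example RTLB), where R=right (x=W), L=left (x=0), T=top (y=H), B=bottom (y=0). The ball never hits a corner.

1. t=1 → T at (4,6); v=(3,-1)
2. t=1 → R at (7,5); v=(-3,-1)
3. t=7/3 → L at (0,8/3); v=(3,-1)
4. t=7/3 → R at (7,1/3); v=(-3,-1)
5. t=1/3 → B at (6,0); v=(-3,1)
6. t=2 → L at (0,2); v=(3,1)
7. t=7/3 → R at (7,13/3); v=(-3,1)
8. t=5/3 → T at (2,6); v=(-3,-1)

Final position: (2,6)
Wall sequence: TRLRBLRT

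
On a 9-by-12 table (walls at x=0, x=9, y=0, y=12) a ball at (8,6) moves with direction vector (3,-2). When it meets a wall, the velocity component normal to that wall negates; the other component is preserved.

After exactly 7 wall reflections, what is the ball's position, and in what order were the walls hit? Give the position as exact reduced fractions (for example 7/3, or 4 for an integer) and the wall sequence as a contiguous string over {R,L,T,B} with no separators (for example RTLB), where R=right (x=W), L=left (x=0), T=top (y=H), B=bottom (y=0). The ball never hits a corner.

1. t=1/3 → R at (9,16/3); v=(-3,-2)
2. t=8/3 → B at (1,0); v=(-3,2)
3. t=1/3 → L at (0,2/3); v=(3,2)
4. t=3 → R at (9,20/3); v=(-3,2)
5. t=8/3 → T at (1,12); v=(-3,-2)
6. t=1/3 → L at (0,34/3); v=(3,-2)
7. t=3 → R at (9,16/3); v=(-3,-2)

Final position: (9,16/3)
Wall sequence: RBLRTLR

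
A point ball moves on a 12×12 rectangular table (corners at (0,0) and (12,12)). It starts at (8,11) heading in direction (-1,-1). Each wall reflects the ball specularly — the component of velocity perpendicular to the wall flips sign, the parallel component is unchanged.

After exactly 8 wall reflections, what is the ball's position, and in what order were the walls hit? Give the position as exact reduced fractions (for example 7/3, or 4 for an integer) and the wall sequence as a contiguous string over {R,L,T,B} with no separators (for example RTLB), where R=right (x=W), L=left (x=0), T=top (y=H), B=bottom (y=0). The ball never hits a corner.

1. t=8 → L at (0,3); v=(1,-1)
2. t=3 → B at (3,0); v=(1,1)
3. t=9 → R at (12,9); v=(-1,1)
4. t=3 → T at (9,12); v=(-1,-1)
5. t=9 → L at (0,3); v=(1,-1)
6. t=3 → B at (3,0); v=(1,1)
7. t=9 → R at (12,9); v=(-1,1)
8. t=3 → T at (9,12); v=(-1,-1)

Final position: (9,12)
Wall sequence: LBRTLBRT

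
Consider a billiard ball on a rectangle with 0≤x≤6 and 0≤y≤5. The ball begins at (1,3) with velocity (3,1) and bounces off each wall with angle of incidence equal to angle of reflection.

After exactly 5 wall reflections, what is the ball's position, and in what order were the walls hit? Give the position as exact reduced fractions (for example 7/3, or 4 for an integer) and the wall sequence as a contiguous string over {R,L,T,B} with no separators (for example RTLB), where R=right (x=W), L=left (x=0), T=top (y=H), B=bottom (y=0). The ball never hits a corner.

1. t=5/3 → R at (6,14/3); v=(-3,1)
2. t=1/3 → T at (5,5); v=(-3,-1)
3. t=5/3 → L at (0,10/3); v=(3,-1)
4. t=2 → R at (6,4/3); v=(-3,-1)
5. t=4/3 → B at (2,0); v=(-3,1)

Final position: (2,0)
Wall sequence: RTLRB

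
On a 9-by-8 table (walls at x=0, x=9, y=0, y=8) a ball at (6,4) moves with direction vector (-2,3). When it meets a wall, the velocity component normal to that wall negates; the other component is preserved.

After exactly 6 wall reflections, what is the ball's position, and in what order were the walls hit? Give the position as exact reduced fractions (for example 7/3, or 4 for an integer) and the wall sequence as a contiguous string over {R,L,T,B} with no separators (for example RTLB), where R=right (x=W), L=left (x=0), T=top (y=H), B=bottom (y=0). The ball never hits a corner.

Final position: (16/3,0)
Wall sequence: TLBTRB

1. t=4/3 → T at (10/3,8); v=(-2,-3)
2. t=5/3 → L at (0,3); v=(2,-3)
3. t=1 → B at (2,0); v=(2,3)
4. t=8/3 → T at (22/3,8); v=(2,-3)
5. t=5/6 → R at (9,11/2); v=(-2,-3)
6. t=11/6 → B at (16/3,0); v=(-2,3)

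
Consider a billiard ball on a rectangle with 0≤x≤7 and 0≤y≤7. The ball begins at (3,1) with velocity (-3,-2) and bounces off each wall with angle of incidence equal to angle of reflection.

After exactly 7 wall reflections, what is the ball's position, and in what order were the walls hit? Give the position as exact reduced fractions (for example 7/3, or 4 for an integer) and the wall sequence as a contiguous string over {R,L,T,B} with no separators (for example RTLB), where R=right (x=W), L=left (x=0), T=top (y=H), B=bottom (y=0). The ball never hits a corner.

1. t=1/2 → B at (3/2,0); v=(-3,2)
2. t=1/2 → L at (0,1); v=(3,2)
3. t=7/3 → R at (7,17/3); v=(-3,2)
4. t=2/3 → T at (5,7); v=(-3,-2)
5. t=5/3 → L at (0,11/3); v=(3,-2)
6. t=11/6 → B at (11/2,0); v=(3,2)
7. t=1/2 → R at (7,1); v=(-3,2)

Final position: (7,1)
Wall sequence: BLRTLBR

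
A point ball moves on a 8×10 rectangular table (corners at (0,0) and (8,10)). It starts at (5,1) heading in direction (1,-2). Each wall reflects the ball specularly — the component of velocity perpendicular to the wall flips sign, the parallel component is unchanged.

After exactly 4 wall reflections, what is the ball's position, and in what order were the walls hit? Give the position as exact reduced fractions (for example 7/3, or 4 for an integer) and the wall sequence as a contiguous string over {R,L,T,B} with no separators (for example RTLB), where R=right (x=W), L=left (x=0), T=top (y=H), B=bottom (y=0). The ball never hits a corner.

1. t=1/2 → B at (11/2,0); v=(1,2)
2. t=5/2 → R at (8,5); v=(-1,2)
3. t=5/2 → T at (11/2,10); v=(-1,-2)
4. t=5 → B at (1/2,0); v=(-1,2)

Final position: (1/2,0)
Wall sequence: BRTB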